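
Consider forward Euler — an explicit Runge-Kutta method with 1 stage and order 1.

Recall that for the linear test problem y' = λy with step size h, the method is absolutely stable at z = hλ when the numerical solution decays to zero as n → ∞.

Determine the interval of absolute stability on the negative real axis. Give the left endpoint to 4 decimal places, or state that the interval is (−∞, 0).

z∈(-2.0000,0).

Set f=λy, z=hλ:
  order 1, 1-stage ⇒ R(z)=1+z
  (e.g. R(-1)=0.00000, |R|=0.00000)

Boundary: |R(x)|=1, x<0.
x=-1: |R|=0.0000
|R(-2.11)|=1.1100 |R(-1.66)|=0.6600 |R(-0.76)|=0.2400
Bisect:
  x_lo=-2.6819 |R|=1.6819  x_hi=-0.3849 |R|=0.6151
  mid=-1.53338 |R|=0.53338 →hi
  mid=-2.10762 |R|=1.10762 →lo
  mid=-1.82050 |R|=0.82050 →hi
  mid=-1.96406 |R|=0.96406 →hi
  mid=-2.03584 |R|=1.03584 →lo
  mid=-1.99995 |R|=0.99995 →hi
  mid=-2.01790 |R|=1.01790 →lo
  mid=-2.00892 |R|=1.00892 →lo
  ...
  [-2.00009,-1.99995] ⇒ x*=-2.0000
Stable set (-2.0000, 0).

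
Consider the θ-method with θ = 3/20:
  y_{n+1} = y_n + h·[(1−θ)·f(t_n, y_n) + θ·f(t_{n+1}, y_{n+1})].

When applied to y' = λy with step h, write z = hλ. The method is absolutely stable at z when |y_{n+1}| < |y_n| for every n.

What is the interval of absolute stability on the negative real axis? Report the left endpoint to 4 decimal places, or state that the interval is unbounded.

z∈(-2.8571,0).

Test eqn y'=λy, z=hλ:
  y_{n+1} = y_n + z·[17/20·y_n + 3/20·y_{n+1}] ⇒ (1 − 3/20z)y_{n+1} = (1 + 17/20z)y_n
  so R(z) = (1 + 17/20z)/(1 − 3/20z).

Boundary: |R(x)|=1, x<0.
x=-1.05: |R|=0.0929
R=−1: 1+17/20x = −1+3/20x ⇒ -7/10x=2 ⇒ x=2/(-7/10)=-2.8571
Confirm numerically:
  x=-2.781: |R|=0.96239 <1
  x=-2.500: |R|=0.81818 <1
  x=-2.294: |R|=0.70672 <1
  x=-3.378: |R|=1.24199 >1
  x=-2.930: |R|=1.03543 >1
So |R|<1 on (-2.8571, 0).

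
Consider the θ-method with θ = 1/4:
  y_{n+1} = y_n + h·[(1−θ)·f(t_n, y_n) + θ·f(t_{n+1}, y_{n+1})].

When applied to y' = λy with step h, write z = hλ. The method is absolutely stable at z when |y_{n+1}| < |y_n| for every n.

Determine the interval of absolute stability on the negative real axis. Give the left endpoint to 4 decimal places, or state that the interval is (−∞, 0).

With y'=λy (z=hλ):
  y_{n+1} = y_n + z·[3/4·y_n + 1/4·y_{n+1}] ⇒ (1 − 1/4z)y_{n+1} = (1 + 3/4z)y_n
  ⇒ R(z) = (1 + 3/4z)/(1 − 1/4z).

Boundary: |R(x)|=1, x<0.
x=-0.74: |R|=0.3755
R=−1: 1+3/4x = −1+1/4x ⇒ -1/2x=2 ⇒ x=2/(-1/2)=-4.0000
Confirm numerically:
  x=-3.204: |R|=0.77901 <1
  x=-2.167: |R|=0.40555 <1
  x=-1.751: |R|=0.21788 <1
  x=-4.598: |R|=1.13910 >1
  x=-4.570: |R|=1.13302 >1
  x=-4.227: |R|=1.05518 >1
Stable set (-4.0000, 0).

(-4.0000, 0).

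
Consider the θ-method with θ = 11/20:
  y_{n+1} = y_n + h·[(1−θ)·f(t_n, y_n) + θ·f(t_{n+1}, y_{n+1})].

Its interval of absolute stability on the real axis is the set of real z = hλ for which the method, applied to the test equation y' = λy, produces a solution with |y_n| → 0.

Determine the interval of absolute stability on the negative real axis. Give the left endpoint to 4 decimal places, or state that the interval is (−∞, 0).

interval (−∞, 0).

On y'=λy, z=hλ:
  y_{n+1} = y_n + z·[9/20·y_n + 11/20·y_{n+1}] ⇒ (1 − 11/20z)y_{n+1} = (1 + 9/20z)y_n
  ⇒ R(z) = (1 + 9/20z)/(1 − 11/20z).

Solve |R(x)|<1 on ℝ⁻.
x=-0.58: |R|=0.5603
x=-2: |R|=0.0476
x=-10: |R|=0.5385
x=-100: |R|=0.7857
θ=11/20≥1/2 ⇒ |1+9/20x|<|1−11/20x| ∀x<0 ⇒ unbounded interval.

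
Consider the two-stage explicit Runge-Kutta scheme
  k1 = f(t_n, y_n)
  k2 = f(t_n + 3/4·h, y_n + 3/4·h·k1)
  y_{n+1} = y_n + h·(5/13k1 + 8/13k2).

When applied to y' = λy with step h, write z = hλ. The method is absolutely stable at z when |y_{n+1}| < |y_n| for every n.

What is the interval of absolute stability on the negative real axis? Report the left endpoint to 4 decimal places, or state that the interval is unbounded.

(-2.1667, 0).

On y'=λy, z=hλ:
  k1=λy_n ⇒ h·k1=z·y_n;  k2=λ(1+3/4z)y_n ⇒ h·k2=z(1+3/4z)y_n
  y_{n+1}/y_n = 1 + 5/13z + 8/13z(1+3/4z) = 1 + z + 6/13z²
  Hence R(z) = 1 + z + 6/13z².

Boundary: |R(x)|=1, x<0.
x=-0.86: |R|=0.4814
R=1: x+6/13x²=0 ⇒ x=−13/6=-2.1667; min R=1−1/(4·6/13)=0.4583>−1
Confirm numerically:
  x=-1.682: |R|=0.62375 <1
  x=-1.484: |R|=0.53243 <1
  x=-1.080: |R|=0.45834 <1
  x=-2.453: |R|=1.32417 >1
  x=-2.423: |R|=1.28666 >1
  x=-2.249: |R|=1.08546 >1
Interval (-2.1667, 0).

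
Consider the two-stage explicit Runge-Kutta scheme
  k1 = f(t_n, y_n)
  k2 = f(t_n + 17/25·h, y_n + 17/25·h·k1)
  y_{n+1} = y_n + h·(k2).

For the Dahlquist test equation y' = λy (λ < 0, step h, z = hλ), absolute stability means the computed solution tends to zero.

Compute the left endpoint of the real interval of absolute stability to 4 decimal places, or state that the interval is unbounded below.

On y'=λy, z=hλ:
  k1=λy_n ⇒ h·k1=z·y_n;  k2=λ(1+17/25z)y_n ⇒ h·k2=z(1+17/25z)y_n
  y_{n+1}/y_n = 1 + z(1+17/25z) = 1 + z + 17/25z²
  R(z) = 1 + z + 17/25z².

Find x<0 with |R(x)|<1.
x=-1.41: |R|=0.9419
R=1: x+17/25x²=0 ⇒ x=−25/17=-1.4706; min R=1−1/(4·17/25)=0.6324>−1
Confirm numerically:
  x=-1.105: |R|=0.72530 <1
  x=-1.095: |R|=0.72034 <1
  x=-0.598: |R|=0.64517 <1
  x=-1.854: |R|=1.48337 >1
  x=-1.795: |R|=1.39598 >1
  x=-1.684: |R|=1.24438 >1
Stable set (-1.4706, 0).

left endpoint -1.4706.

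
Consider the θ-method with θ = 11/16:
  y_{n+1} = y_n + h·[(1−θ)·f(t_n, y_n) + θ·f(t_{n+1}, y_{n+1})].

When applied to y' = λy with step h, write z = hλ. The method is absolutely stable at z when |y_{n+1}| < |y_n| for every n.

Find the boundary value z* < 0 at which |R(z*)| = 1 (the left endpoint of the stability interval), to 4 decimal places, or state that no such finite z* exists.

Test eqn y'=λy, z=hλ:
  y_{n+1} = y_n + z·[5/16·y_n + 11/16·y_{n+1}] ⇒ (1 − 11/16z)y_{n+1} = (1 + 5/16z)y_n
  R(z) = (1 + 5/16z)/(1 − 11/16z).

Find x<0 with |R(x)|<1.
x=-1.36: |R|=0.2972
x=-2: |R|=0.1579
x=-10: |R|=0.2698
x=-100: |R|=0.4337
θ=11/16≥1/2 ⇒ |1+5/16x|<|1−11/16x| ∀x<0 ⇒ stable on all of ℝ⁻.

(−∞, 0) — no finite endpoint.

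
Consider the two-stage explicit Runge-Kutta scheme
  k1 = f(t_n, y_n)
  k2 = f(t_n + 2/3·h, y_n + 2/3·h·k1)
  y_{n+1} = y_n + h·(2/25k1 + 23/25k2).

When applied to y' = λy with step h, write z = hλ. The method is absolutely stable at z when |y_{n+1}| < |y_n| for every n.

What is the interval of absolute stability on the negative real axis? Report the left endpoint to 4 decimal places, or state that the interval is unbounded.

z∈(-1.6304,0).

Test eqn y'=λy, z=hλ:
  k1=λy_n ⇒ h·k1=z·y_n;  k2=λ(1+2/3z)y_n ⇒ h·k2=z(1+2/3z)y_n
  y_{n+1}/y_n = 1 + 2/25z + 23/25z(1+2/3z) = 1 + z + 46/75z²
  Hence R(z) = 1 + z + 46/75z².

Solve |R(x)|<1 on ℝ⁻.
x=-0.63: |R|=0.6134
R=1: x+46/75x²=0 ⇒ x=−75/46=-1.6304; min R=1−1/(4·46/75)=0.5924>−1
Confirm numerically:
  x=-1.601: |R|=0.97110 <1
  x=-1.395: |R|=0.79856 <1
  x=-0.680: |R|=0.60361 <1
  x=-0.672: |R|=0.60497 <1
  x=-1.868: |R|=1.27218 >1
  x=-1.851: |R|=1.25040 >1
Interval (-1.6304, 0).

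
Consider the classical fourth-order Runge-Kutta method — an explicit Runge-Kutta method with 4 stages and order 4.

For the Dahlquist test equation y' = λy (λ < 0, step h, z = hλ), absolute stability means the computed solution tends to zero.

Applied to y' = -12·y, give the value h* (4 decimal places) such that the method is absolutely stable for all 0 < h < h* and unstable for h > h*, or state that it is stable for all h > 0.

Test eqn y'=λy, z=hλ:
  order 4, 4-stage ⇒ R(z)=1+z+z^2/2+z^3/6+z^4/24
  (e.g. R(-0.83)=0.43893, |R|=0.43893)

Need |R(x)|<1, x<0.
x=-0.83: |R|=0.4389
|R(-2.41)|=0.5667 |R(-2.32)|=0.4971 |R(-1.53)|=0.2718
Bisect:
  x_lo=-3.1588 |R|=1.7256  x_hi=-0.2486 |R|=0.7799
  mid=-1.70369 |R|=0.27445 →hi
  mid=-2.43126 |R|=0.58489 →hi
  mid=-2.79505 |R|=1.01480 →lo
  mid=-2.61315 |R|=0.77001 →hi
  mid=-2.70410 |R|=0.88433 →hi
  mid=-2.74957 |R|=0.94747 →hi
  mid=-2.77231 |R|=0.98060 →hi
  ...
  [-2.78545,-2.78528] ⇒ x*=-2.7853
Stable set (-2.7853, 0).

(-2.7853,0); λ=-12 ⇒ h* = 0.2321.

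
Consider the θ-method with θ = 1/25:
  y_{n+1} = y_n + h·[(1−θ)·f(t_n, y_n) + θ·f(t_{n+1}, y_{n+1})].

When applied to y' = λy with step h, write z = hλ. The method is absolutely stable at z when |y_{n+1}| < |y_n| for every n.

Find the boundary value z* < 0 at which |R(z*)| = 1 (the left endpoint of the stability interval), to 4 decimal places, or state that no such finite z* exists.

z* = -2.1739.

On y'=λy, z=hλ:
  y_{n+1} = y_n + z·[24/25·y_n + 1/25·y_{n+1}] ⇒ (1 − 1/25z)y_{n+1} = (1 + 24/25z)y_n
  R(z) = (1 + 24/25z)/(1 − 1/25z).

Boundary: |R(x)|=1, x<0.
x=-1.68: |R|=0.5742
R=−1: 1+24/25x = −1+1/25x ⇒ -23/25x=2 ⇒ x=2/(-23/25)=-2.1739
Confirm numerically:
  x=-1.740: |R|=0.62678 <1
  x=-1.610: |R|=0.51259 <1
  x=-1.280: |R|=0.21766 <1
  x=-1.014: |R|=0.02552 <1
  x=-2.511: |R|=1.28181 >1
  x=-2.262: |R|=1.07432 >1
Interval (-2.1739, 0).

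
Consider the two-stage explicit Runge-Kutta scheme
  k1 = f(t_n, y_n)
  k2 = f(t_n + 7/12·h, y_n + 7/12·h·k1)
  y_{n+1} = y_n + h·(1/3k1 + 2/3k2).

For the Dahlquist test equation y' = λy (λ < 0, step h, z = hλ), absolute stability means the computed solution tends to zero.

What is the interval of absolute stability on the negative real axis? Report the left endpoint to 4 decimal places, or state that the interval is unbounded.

z∈(-2.5714,0).

Test eqn y'=λy, z=hλ:
  k1=λy_n ⇒ h·k1=z·y_n;  k2=λ(1+7/12z)y_n ⇒ h·k2=z(1+7/12z)y_n
  y_{n+1}/y_n = 1 + 1/3z + 2/3z(1+7/12z) = 1 + z + 7/18z²
  Hence R(z) = 1 + z + 7/18z².

Find x<0 with |R(x)|<1.
x=-1.44: |R|=0.3664
R=1: x+7/18x²=0 ⇒ x=−18/7=-2.5714; min R=1−1/(4·7/18)=0.3571>−1
Confirm numerically:
  x=-2.004: |R|=0.55778 <1
  x=-1.696: |R|=0.42261 <1
  x=-1.592: |R|=0.39362 <1
  x=-3.097: |R|=1.63299 >1
  x=-2.946: |R|=1.42913 >1
  x=-2.594: |R|=1.02277 >1
Stable set (-2.5714, 0).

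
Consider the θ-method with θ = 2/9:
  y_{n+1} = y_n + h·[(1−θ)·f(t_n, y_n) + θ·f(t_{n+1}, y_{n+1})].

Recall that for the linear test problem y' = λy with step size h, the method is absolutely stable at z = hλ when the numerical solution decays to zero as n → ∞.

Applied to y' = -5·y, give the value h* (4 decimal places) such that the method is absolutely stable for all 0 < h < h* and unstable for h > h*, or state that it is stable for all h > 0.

(-3.6000,0); λ=-5 ⇒ h* = (18/5)/5 = 0.7200.

With y'=λy (z=hλ):
  y_{n+1} = y_n + z·[7/9·y_n + 2/9·y_{n+1}] ⇒ (1 − 2/9z)y_{n+1} = (1 + 7/9z)y_n
  so R(z) = (1 + 7/9z)/(1 − 2/9z).

Find x<0 with |R(x)|<1.
x=-0.78: |R|=0.3352
R=−1: 1+7/9x = −1+2/9x ⇒ -5/9x=2 ⇒ x=2/(-5/9)=-3.6000
Confirm numerically:
  x=-2.962: |R|=0.78625 <1
  x=-1.913: |R|=0.34235 <1
  x=-1.740: |R|=0.25481 <1
  x=-4.082: |R|=1.14041 >1
  x=-3.626: |R|=1.00800 >1
So |R|<1 on (-3.6000, 0).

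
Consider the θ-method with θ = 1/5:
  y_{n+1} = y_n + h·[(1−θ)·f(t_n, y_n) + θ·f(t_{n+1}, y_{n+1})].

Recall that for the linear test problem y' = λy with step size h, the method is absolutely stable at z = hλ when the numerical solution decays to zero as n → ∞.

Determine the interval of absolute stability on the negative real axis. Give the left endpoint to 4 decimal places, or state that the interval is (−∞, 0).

Test eqn y'=λy, z=hλ:
  y_{n+1} = y_n + z·[4/5·y_n + 1/5·y_{n+1}] ⇒ (1 − 1/5z)y_{n+1} = (1 + 4/5z)y_n
  ⇒ R(z) = (1 + 4/5z)/(1 − 1/5z).

Boundary: |R(x)|=1, x<0.
x=-0.45: |R|=0.5872
R=−1: 1+4/5x = −1+1/5x ⇒ -3/5x=2 ⇒ x=2/(-3/5)=-3.3333
Confirm numerically:
  x=-3.160: |R|=0.93627 <1
  x=-2.846: |R|=0.81366 <1
  x=-2.217: |R|=0.53596 <1
  x=-1.761: |R|=0.30232 <1
  x=-3.874: |R|=1.18278 >1
  x=-3.848: |R|=1.17450 >1
  x=-3.569: |R|=1.08251 >1
Interval (-3.3333, 0).

(-3.3333, 0).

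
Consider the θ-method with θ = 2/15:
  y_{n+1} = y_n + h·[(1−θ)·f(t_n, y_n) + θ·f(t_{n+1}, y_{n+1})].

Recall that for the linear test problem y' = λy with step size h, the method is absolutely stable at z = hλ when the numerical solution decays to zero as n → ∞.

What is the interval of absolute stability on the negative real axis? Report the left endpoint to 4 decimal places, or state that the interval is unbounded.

Set f=λy, z=hλ:
  y_{n+1} = y_n + z·[13/15·y_n + 2/15·y_{n+1}] ⇒ (1 − 2/15z)y_{n+1} = (1 + 13/15z)y_n
  so R(z) = (1 + 13/15z)/(1 − 2/15z).

Need |R(x)|<1, x<0.
x=-0.85: |R|=0.2365
R=−1: 1+13/15x = −1+2/15x ⇒ -11/15x=2 ⇒ x=2/(-11/15)=-2.7273
Confirm numerically:
  x=-2.186: |R|=0.69265 <1
  x=-2.130: |R|=0.65888 <1
  x=-1.624: |R|=0.33494 <1
  x=-3.301: |R|=1.29215 >1
  x=-3.181: |R|=1.23364 >1
  x=-3.144: |R|=1.21533 >1
So |R|<1 on (-2.7273, 0).

z∈(-2.7273,0).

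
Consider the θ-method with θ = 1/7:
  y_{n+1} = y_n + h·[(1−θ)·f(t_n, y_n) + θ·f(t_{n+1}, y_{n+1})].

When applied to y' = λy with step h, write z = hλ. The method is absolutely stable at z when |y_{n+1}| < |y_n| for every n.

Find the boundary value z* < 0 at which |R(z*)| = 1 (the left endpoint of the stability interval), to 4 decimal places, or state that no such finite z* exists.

left endpoint -2.8000.

Test eqn y'=λy, z=hλ:
  y_{n+1} = y_n + z·[6/7·y_n + 1/7·y_{n+1}] ⇒ (1 − 1/7z)y_{n+1} = (1 + 6/7z)y_n
  ⇒ R(z) = (1 + 6/7z)/(1 − 1/7z).

Solve |R(x)|<1 on ℝ⁻.
x=-0.96: |R|=0.1558
R=−1: 1+6/7x = −1+1/7x ⇒ -5/7x=2 ⇒ x=2/(-5/7)=-2.8000
Confirm numerically:
  x=-2.147: |R|=0.64305 <1
  x=-1.781: |R|=0.41977 <1
  x=-1.633: |R|=0.32411 <1
  x=-1.360: |R|=0.13876 <1
  x=-3.232: |R|=1.21110 >1
  x=-3.011: |R|=1.10538 >1
Stable set (-2.8000, 0).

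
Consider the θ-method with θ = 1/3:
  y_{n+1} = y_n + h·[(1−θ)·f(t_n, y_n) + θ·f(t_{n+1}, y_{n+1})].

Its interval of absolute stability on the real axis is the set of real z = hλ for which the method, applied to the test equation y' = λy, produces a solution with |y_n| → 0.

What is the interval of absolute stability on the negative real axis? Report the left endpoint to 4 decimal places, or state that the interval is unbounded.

Test eqn y'=λy, z=hλ:
  y_{n+1} = y_n + z·[2/3·y_n + 1/3·y_{n+1}] ⇒ (1 − 1/3z)y_{n+1} = (1 + 2/3z)y_n
  ⇒ R(z) = (1 + 2/3z)/(1 − 1/3z).

Boundary: |R(x)|=1, x<0.
x=-0.76: |R|=0.3936
R=−1: 1+2/3x = −1+1/3x ⇒ -1/3x=2 ⇒ x=2/(-1/3)=-6.0000
Confirm numerically:
  x=-5.974: |R|=0.99710 <1
  x=-5.289: |R|=0.91422 <1
  x=-3.481: |R|=0.61133 <1
  x=-6.500: |R|=1.05263 >1
  x=-6.339: |R|=1.03630 >1
  x=-6.300: |R|=1.03226 >1
Interval (-6.0000, 0).

z∈(-6.0000,0).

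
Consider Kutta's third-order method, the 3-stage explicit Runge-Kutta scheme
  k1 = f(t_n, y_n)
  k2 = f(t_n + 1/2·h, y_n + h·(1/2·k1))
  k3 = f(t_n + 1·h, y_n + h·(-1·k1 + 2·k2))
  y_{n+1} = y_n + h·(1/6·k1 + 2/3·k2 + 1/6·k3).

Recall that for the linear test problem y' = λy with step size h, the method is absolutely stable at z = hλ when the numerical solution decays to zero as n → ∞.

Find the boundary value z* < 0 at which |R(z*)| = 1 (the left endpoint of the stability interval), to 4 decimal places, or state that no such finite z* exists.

Set f=λy, z=hλ:
  order 3, 3-stage ⇒ R(z)=1+z+z^2/2+z^3/6
  (e.g. R(-1.44)=0.09914, |R|=0.09914)

Find x<0 with |R(x)|<1.
x=-1.44: |R|=0.0991
|R(-2.22)|=0.5793 |R(-2.19)|=0.5425 |R(-1.65)|=0.0374
Bisect:
  x_lo=-3.3681 |R|=3.0639  x_hi=-0.1193 |R|=0.8875
  mid=-1.74367 |R|=0.10705 →hi
  mid=-2.55587 |R|=1.07232 →lo
  mid=-2.14977 |R|=0.49488 →hi
  mid=-2.35282 |R|=0.75572 →hi
  mid=-2.45435 |R|=0.90653 →hi
  mid=-2.50511 |R|=0.98749 →hi
  mid=-2.53049 |R|=1.02941 →lo
  mid=-2.51780 |R|=1.00833 →lo
  ...
  [-2.51284,-2.51264] ⇒ x*=-2.5127
So |R|<1 on (-2.5127, 0).

z* = -2.5127.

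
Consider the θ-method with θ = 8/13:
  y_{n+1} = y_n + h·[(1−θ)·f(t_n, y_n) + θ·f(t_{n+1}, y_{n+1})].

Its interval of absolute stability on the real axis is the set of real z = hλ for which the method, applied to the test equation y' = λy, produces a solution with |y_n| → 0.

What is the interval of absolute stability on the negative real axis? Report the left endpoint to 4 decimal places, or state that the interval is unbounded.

Test eqn y'=λy, z=hλ:
  y_{n+1} = y_n + z·[5/13·y_n + 8/13·y_{n+1}] ⇒ (1 − 8/13z)y_{n+1} = (1 + 5/13z)y_n
  Hence R(z) = (1 + 5/13z)/(1 − 8/13z).

Boundary: |R(x)|=1, x<0.
x=-0.93: |R|=0.4085
x=-2: |R|=0.1034
x=-10: |R|=0.3978
x=-100: |R|=0.5990
θ=8/13≥1/2 ⇒ |1+5/13x|<|1−8/13x| ∀x<0 ⇒ stable on all of ℝ⁻.

(−∞, 0) — no finite endpoint.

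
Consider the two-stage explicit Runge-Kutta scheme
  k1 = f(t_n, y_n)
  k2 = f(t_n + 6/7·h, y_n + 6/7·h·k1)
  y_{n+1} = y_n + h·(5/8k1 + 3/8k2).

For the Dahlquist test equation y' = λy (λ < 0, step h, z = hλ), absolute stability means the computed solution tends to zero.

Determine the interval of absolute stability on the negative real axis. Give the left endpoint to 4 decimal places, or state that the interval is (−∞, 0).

(-3.1111, 0).

With y'=λy (z=hλ):
  k1=λy_n ⇒ h·k1=z·y_n;  k2=λ(1+6/7z)y_n ⇒ h·k2=z(1+6/7z)y_n
  y_{n+1}/y_n = 1 + 5/8z + 3/8z(1+6/7z) = 1 + z + 9/28z²
  R(z) = 1 + z + 9/28z².

Boundary: |R(x)|=1, x<0.
x=-0.76: |R|=0.4257
R=1: x+9/28x²=0 ⇒ x=−28/9=-3.1111; min R=1−1/(4·9/28)=0.2222>−1
Confirm numerically:
  x=-2.959: |R|=0.85533 <1
  x=-2.688: |R|=0.63443 <1
  x=-2.632: |R|=0.59467 <1
  x=-2.386: |R|=0.44389 <1
  x=-3.656: |R|=1.64032 >1
  x=-3.419: |R|=1.33836 >1
So |R|<1 on (-3.1111, 0).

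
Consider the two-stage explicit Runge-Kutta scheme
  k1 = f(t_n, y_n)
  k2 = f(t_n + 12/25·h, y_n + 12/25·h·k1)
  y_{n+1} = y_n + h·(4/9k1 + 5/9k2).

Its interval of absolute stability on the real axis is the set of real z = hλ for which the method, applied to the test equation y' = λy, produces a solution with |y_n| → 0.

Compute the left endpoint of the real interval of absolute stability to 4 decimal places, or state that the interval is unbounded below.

z* = -3.7500.

Test eqn y'=λy, z=hλ:
  k1=λy_n ⇒ h·k1=z·y_n;  k2=λ(1+12/25z)y_n ⇒ h·k2=z(1+12/25z)y_n
  y_{n+1}/y_n = 1 + 4/9z + 5/9z(1+12/25z) = 1 + z + 4/15z²
  so R(z) = 1 + z + 4/15z².

Boundary: |R(x)|=1, x<0.
x=-1.09: |R|=0.2268
R=1: x+4/15x²=0 ⇒ x=−15/4=-3.7500; min R=1−1/(4·4/15)=0.0625>−1
Confirm numerically:
  x=-2.439: |R|=0.14733 <1
  x=-2.223: |R|=0.09479 <1
  x=-2.105: |R|=0.07661 <1
  x=-1.664: |R|=0.07437 <1
  x=-4.088: |R|=1.36847 >1
  x=-4.057: |R|=1.33213 >1
Stable set (-3.7500, 0).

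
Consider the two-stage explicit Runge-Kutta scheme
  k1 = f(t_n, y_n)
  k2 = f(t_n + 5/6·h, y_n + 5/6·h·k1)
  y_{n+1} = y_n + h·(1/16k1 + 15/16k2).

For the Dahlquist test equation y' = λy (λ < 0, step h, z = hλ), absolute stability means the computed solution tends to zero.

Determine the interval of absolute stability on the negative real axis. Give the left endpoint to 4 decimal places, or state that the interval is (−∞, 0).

On y'=λy, z=hλ:
  k1=λy_n ⇒ h·k1=z·y_n;  k2=λ(1+5/6z)y_n ⇒ h·k2=z(1+5/6z)y_n
  y_{n+1}/y_n = 1 + 1/16z + 15/16z(1+5/6z) = 1 + z + 25/32z²
  R(z) = 1 + z + 25/32z².

Need |R(x)|<1, x<0.
x=-1.68: |R|=1.5250
R=1: x+25/32x²=0 ⇒ x=−32/25=-1.2800; min R=1−1/(4·25/32)=0.6800>−1
Confirm numerically:
  x=-1.099: |R|=0.84459 <1
  x=-1.005: |R|=0.78408 <1
  x=-0.808: |R|=0.70205 <1
  x=-0.777: |R|=0.69466 <1
  x=-1.844: |R|=1.81251 >1
  x=-1.740: |R|=1.62531 >1
  x=-1.512: |R|=1.27405 >1
So |R|<1 on (-1.2800, 0).

(-1.2800, 0).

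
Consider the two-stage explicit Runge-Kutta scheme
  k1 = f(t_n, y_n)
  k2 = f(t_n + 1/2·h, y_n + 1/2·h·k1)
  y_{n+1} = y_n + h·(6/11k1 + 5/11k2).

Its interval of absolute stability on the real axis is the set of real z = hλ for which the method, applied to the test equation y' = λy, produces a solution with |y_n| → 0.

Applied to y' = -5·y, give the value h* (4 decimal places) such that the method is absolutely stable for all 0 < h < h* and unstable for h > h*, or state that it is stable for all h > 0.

(-4.4000,0); λ=-5 ⇒ h* = (22/5)/5 = 0.8800.

With y'=λy (z=hλ):
  k1=λy_n ⇒ h·k1=z·y_n;  k2=λ(1+1/2z)y_n ⇒ h·k2=z(1+1/2z)y_n
  y_{n+1}/y_n = 1 + 6/11z + 5/11z(1+1/2z) = 1 + z + 5/22z²
  R(z) = 1 + z + 5/22z².

Boundary: |R(x)|=1, x<0.
x=-1.21: |R|=0.1227
R=1: x+5/22x²=0 ⇒ x=−22/5=-4.4000; min R=1−1/(4·5/22)=-0.1000>−1
Confirm numerically:
  x=-4.331: |R|=0.93208 <1
  x=-3.178: |R|=0.11738 <1
  x=-3.084: |R|=0.07760 <1
  x=-2.481: |R|=0.08205 <1
  x=-4.984: |R|=1.66151 >1
  x=-4.916: |R|=1.57651 >1
  x=-4.614: |R|=1.22441 >1
Interval (-4.4000, 0).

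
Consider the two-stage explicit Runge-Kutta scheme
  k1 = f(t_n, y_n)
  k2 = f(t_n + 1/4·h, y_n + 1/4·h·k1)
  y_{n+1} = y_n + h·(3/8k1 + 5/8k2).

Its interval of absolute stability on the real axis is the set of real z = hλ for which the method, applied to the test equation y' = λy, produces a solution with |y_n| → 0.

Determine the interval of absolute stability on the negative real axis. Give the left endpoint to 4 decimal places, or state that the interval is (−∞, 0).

Test eqn y'=λy, z=hλ:
  k1=λy_n ⇒ h·k1=z·y_n;  k2=λ(1+1/4z)y_n ⇒ h·k2=z(1+1/4z)y_n
  y_{n+1}/y_n = 1 + 3/8z + 5/8z(1+1/4z) = 1 + z + 5/32z²
  so R(z) = 1 + z + 5/32z².

Solve |R(x)|<1 on ℝ⁻.
x=-1: |R|=0.1562
R=1: x+5/32x²=0 ⇒ x=−32/5=-6.4000; min R=1−1/(4·5/32)=-0.6000>−1
Confirm numerically:
  x=-3.398: |R|=0.59387 <1
  x=-2.783: |R|=0.57283 <1
  x=-2.588: |R|=0.54148 <1
  x=-6.611: |R|=1.21796 >1
  x=-6.573: |R|=1.17768 >1
Interval (-6.4000, 0).

(-6.4000, 0).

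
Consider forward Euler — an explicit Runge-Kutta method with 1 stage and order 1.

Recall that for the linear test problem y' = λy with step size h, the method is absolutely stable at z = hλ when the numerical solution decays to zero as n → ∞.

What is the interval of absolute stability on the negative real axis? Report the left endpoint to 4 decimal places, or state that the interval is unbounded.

z∈(-2.0000,0).

On y'=λy, z=hλ:
  order 1, 1-stage ⇒ R(z)=1+z
  (e.g. R(-0.69)=0.31000, |R|=0.31000)

Find x<0 with |R(x)|<1.
x=-0.69: |R|=0.3100
|R(-1.3)|=0.3000 |R(-1.25)|=0.2500 |R(-0.67)|=0.3300
Bisect:
  x_lo=-2.8700 |R|=1.8700  x_hi=-0.0949 |R|=0.9051
  mid=-1.48246 |R|=0.48246 →hi
  mid=-2.17623 |R|=1.17623 →lo
  mid=-1.82934 |R|=0.82934 →hi
  mid=-2.00279 |R|=1.00279 →lo
  mid=-1.91606 |R|=0.91606 →hi
  mid=-1.95943 |R|=0.95943 →hi
  mid=-1.98111 |R|=0.98111 →hi
  mid=-1.99195 |R|=0.99195 →hi
  mid=-1.99737 |R|=0.99737 →hi
  ...
  [-2.00008,-1.99991] ⇒ x*=-2.0000
So |R|<1 on (-2.0000, 0).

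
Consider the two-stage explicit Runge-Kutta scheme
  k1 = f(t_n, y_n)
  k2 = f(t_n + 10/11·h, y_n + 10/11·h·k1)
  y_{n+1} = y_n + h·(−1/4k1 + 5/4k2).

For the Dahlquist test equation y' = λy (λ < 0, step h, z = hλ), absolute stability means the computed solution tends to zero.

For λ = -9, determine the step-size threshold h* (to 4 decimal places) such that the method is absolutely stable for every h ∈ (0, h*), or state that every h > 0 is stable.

(-0.8800,0); λ=-9 ⇒ h* = (22/25)/9 = 0.0978.

Set f=λy, z=hλ:
  k1=λy_n ⇒ h·k1=z·y_n;  k2=λ(1+10/11z)y_n ⇒ h·k2=z(1+10/11z)y_n
  y_{n+1}/y_n = 1 − 1/4z + 5/4z(1+10/11z) = 1 + z + 25/22z²
  ⇒ R(z) = 1 + z + 25/22z².

Boundary: |R(x)|=1, x<0.
x=-1.79: |R|=2.8510
R=1: x+25/22x²=0 ⇒ x=−22/25=-0.8800; min R=1−1/(4·25/22)=0.7800>−1
Confirm numerically:
  x=-0.700: |R|=0.85682 <1
  x=-0.697: |R|=0.85506 <1
  x=-0.528: |R|=0.78880 <1
  x=-1.431: |R|=1.89600 >1
  x=-1.283: |R|=1.58756 >1
  x=-1.185: |R|=1.41071 >1
Interval (-0.8800, 0).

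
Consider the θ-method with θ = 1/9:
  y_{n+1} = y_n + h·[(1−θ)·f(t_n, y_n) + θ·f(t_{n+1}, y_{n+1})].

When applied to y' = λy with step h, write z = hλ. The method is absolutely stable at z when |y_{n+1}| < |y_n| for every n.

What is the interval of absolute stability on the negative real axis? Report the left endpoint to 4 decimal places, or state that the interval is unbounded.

Test eqn y'=λy, z=hλ:
  y_{n+1} = y_n + z·[8/9·y_n + 1/9·y_{n+1}] ⇒ (1 − 1/9z)y_{n+1} = (1 + 8/9z)y_n
  ⇒ R(z) = (1 + 8/9z)/(1 − 1/9z).

Find x<0 with |R(x)|<1.
x=-0.98: |R|=0.1162
R=−1: 1+8/9x = −1+1/9x ⇒ -7/9x=2 ⇒ x=2/(-7/9)=-2.5714
Confirm numerically:
  x=-2.284: |R|=0.82169 <1
  x=-1.902: |R|=0.57017 <1
  x=-1.119: |R|=0.00474 <1
  x=-1.044: |R|=0.06452 <1
  x=-3.110: |R|=1.31131 >1
  x=-3.031: |R|=1.26739 >1
  x=-2.968: |R|=1.23195 >1
Stable set (-2.5714, 0).

z∈(-2.5714,0).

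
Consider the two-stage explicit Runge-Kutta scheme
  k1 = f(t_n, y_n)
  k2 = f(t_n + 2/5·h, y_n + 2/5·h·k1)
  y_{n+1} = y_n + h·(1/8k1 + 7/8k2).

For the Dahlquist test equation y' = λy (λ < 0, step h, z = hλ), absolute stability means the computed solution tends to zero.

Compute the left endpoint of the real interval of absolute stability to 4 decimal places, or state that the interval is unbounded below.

z* = -2.8571.

On y'=λy, z=hλ:
  k1=λy_n ⇒ h·k1=z·y_n;  k2=λ(1+2/5z)y_n ⇒ h·k2=z(1+2/5z)y_n
  y_{n+1}/y_n = 1 + 1/8z + 7/8z(1+2/5z) = 1 + z + 7/20z²
  R(z) = 1 + z + 7/20z².

Solve |R(x)|<1 on ℝ⁻.
x=-1.42: |R|=0.2857
R=1: x+7/20x²=0 ⇒ x=−20/7=-2.8571; min R=1−1/(4·7/20)=0.2857>−1
Confirm numerically:
  x=-2.257: |R|=0.52592 <1
  x=-1.605: |R|=0.29661 <1
  x=-1.294: |R|=0.29205 <1
  x=-1.237: |R|=0.29856 <1
  x=-3.441: |R|=1.70317 >1
  x=-3.374: |R|=1.61036 >1
Stable set (-2.8571, 0).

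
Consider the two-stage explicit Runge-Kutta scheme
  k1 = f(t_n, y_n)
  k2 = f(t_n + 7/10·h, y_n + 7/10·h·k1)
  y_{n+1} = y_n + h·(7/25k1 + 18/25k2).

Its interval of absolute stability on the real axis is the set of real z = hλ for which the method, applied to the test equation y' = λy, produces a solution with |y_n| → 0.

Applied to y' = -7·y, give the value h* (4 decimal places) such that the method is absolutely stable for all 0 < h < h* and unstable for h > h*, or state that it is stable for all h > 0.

(-1.9841,0); λ=-7 ⇒ h* = (125/63)/7 = 0.2834.

With y'=λy (z=hλ):
  k1=λy_n ⇒ h·k1=z·y_n;  k2=λ(1+7/10z)y_n ⇒ h·k2=z(1+7/10z)y_n
  y_{n+1}/y_n = 1 + 7/25z + 18/25z(1+7/10z) = 1 + z + 63/125z²
  ⇒ R(z) = 1 + z + 63/125z².

Need |R(x)|<1, x<0.
x=-1.65: |R|=0.7221
R=1: x+63/125x²=0 ⇒ x=−125/63=-1.9841; min R=1−1/(4·63/125)=0.5040>−1
Confirm numerically:
  x=-1.913: |R|=0.93142 <1
  x=-1.315: |R|=0.55653 <1
  x=-1.110: |R|=0.51098 <1
  x=-0.994: |R|=0.50397 <1
  x=-2.201: |R|=1.24058 >1
  x=-2.132: |R|=1.15889 >1
So |R|<1 on (-1.9841, 0).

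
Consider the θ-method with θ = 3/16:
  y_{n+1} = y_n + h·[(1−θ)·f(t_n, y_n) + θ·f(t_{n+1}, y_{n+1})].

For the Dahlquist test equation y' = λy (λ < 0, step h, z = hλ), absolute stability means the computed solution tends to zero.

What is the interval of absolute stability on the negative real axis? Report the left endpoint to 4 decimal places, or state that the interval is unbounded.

With y'=λy (z=hλ):
  y_{n+1} = y_n + z·[13/16·y_n + 3/16·y_{n+1}] ⇒ (1 − 3/16z)y_{n+1} = (1 + 13/16z)y_n
  Hence R(z) = (1 + 13/16z)/(1 − 3/16z).

Solve |R(x)|<1 on ℝ⁻.
x=-0.51: |R|=0.5345
R=−1: 1+13/16x = −1+3/16x ⇒ -5/8x=2 ⇒ x=2/(-5/8)=-3.2000
Confirm numerically:
  x=-3.047: |R|=0.93914 <1
  x=-2.082: |R|=0.49744 <1
  x=-1.907: |R|=0.40472 <1
  x=-3.603: |R|=1.15032 >1
  x=-3.276: |R|=1.02943 >1
Interval (-3.2000, 0).

(-3.2000, 0).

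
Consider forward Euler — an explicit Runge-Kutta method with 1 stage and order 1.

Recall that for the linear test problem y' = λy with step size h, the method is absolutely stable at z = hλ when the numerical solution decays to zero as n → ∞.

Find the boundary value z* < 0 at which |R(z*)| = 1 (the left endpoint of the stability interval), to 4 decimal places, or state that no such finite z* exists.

On y'=λy, z=hλ:
  order 1, 1-stage ⇒ R(z)=1+z
  (e.g. R(-1.16)=-0.16000, |R|=0.16000)

Need |R(x)|<1, x<0.
x=-1.16: |R|=0.1600
|R(-2.06)|=1.0600 |R(-1.87)|=0.8700 |R(-1.53)|=0.5300
Bisect:
  x_lo=-2.4113 |R|=1.4113  x_hi=-0.1911 |R|=0.8089
  mid=-1.30117 |R|=0.30117 →hi
  mid=-1.85622 |R|=0.85622 →hi
  mid=-2.13375 |R|=1.13375 →lo
  mid=-1.99499 |R|=0.99499 →hi
  mid=-2.06437 |R|=1.06437 →lo
  mid=-2.02968 |R|=1.02968 →lo
  mid=-2.01233 |R|=1.01233 →lo
  mid=-2.00366 |R|=1.00366 →lo
  ...
  [-2.00013,-2.00000] ⇒ x*=-2.0000
Interval (-2.0000, 0).

z* = -2.0000.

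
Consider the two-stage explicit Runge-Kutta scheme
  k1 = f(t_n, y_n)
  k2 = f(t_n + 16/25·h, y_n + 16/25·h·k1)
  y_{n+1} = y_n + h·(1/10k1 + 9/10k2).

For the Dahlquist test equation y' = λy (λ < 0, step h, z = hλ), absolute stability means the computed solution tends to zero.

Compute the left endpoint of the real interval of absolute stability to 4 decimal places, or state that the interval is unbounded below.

z* = -1.7361.

On y'=λy, z=hλ:
  k1=λy_n ⇒ h·k1=z·y_n;  k2=λ(1+16/25z)y_n ⇒ h·k2=z(1+16/25z)y_n
  y_{n+1}/y_n = 1 + 1/10z + 9/10z(1+16/25z) = 1 + z + 72/125z²
  Hence R(z) = 1 + z + 72/125z².

Need |R(x)|<1, x<0.
x=-1.16: |R|=0.6151
R=1: x+72/125x²=0 ⇒ x=−125/72=-1.7361; min R=1−1/(4·72/125)=0.5660>−1
Confirm numerically:
  x=-1.667: |R|=0.93364 <1
  x=-1.365: |R|=0.70822 <1
  x=-1.040: |R|=0.58300 <1
  x=-2.194: |R|=1.57865 >1
  x=-2.179: |R|=1.55587 >1
  x=-1.776: |R|=1.04081 >1
So |R|<1 on (-1.7361, 0).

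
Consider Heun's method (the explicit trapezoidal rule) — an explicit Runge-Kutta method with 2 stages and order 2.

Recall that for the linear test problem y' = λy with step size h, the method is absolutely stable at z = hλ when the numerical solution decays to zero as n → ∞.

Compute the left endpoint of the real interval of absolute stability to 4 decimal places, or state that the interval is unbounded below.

z* = -2.0000.

Test eqn y'=λy, z=hλ:
  order 2, 2-stage ⇒ R(z)=1+z+z^2/2
  (e.g. R(-1.6)=0.68000, |R|=0.68000)

Solve |R(x)|<1 on ℝ⁻.
x=-1.6: |R|=0.6800
|R(-2.37)|=1.4385 |R(-1.46)|=0.6058 |R(-1.06)|=0.5018
Bisect:
  x_lo=-2.8399 |R|=2.1926  x_hi=-0.1124 |R|=0.8939
  mid=-1.47617 |R|=0.61337 →hi
  mid=-2.15803 |R|=1.17052 →lo
  mid=-1.81710 |R|=0.83383 →hi
  mid=-1.98757 |R|=0.98764 →hi
  mid=-2.07280 |R|=1.07545 →lo
  mid=-2.03018 |R|=1.03064 →lo
  mid=-2.00887 |R|=1.00891 →lo
  ...
  [-2.00005,-1.99988] ⇒ x*=-2.0000
Stable set (-2.0000, 0).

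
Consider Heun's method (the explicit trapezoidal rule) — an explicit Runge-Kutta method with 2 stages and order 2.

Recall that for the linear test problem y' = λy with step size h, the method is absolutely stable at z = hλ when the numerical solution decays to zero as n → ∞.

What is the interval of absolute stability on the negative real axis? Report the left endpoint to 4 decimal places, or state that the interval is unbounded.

Test eqn y'=λy, z=hλ:
  order 2, 2-stage ⇒ R(z)=1+z+z^2/2
  (e.g. R(-0.53)=0.61045, |R|=0.61045)

Need |R(x)|<1, x<0.
x=-0.53: |R|=0.6104
|R(-1.84)|=0.8528 |R(-1.52)|=0.6352 |R(-1.1)|=0.5050
Bisect:
  x_lo=-2.6915 |R|=1.9307  x_hi=-0.3152 |R|=0.7345
  mid=-1.50335 |R|=0.62668 →hi
  mid=-2.09745 |R|=1.10220 →lo
  mid=-1.80040 |R|=0.82032 →hi
  mid=-1.94892 |R|=0.95023 →hi
  mid=-2.02319 |R|=1.02346 →lo
  mid=-1.98606 |R|=0.98615 →hi
  mid=-2.00462 |R|=1.00463 →lo
  mid=-1.99534 |R|=0.99535 →hi
  mid=-1.99998 |R|=0.99998 →hi
  ...
  [-2.00013,-1.99998] ⇒ x*=-2.0000
Interval (-2.0000, 0).

z∈(-2.0000,0).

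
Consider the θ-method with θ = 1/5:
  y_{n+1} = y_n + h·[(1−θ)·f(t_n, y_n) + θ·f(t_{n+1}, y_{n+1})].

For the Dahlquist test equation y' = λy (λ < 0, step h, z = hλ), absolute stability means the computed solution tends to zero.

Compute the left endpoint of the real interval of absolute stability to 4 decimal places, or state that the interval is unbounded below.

z* = -3.3333.

Set f=λy, z=hλ:
  y_{n+1} = y_n + z·[4/5·y_n + 1/5·y_{n+1}] ⇒ (1 − 1/5z)y_{n+1} = (1 + 4/5z)y_n
  ⇒ R(z) = (1 + 4/5z)/(1 − 1/5z).

Need |R(x)|<1, x<0.
x=-1.43: |R|=0.1120
R=−1: 1+4/5x = −1+1/5x ⇒ -3/5x=2 ⇒ x=2/(-3/5)=-3.3333
Confirm numerically:
  x=-2.359: |R|=0.60280 <1
  x=-1.733: |R|=0.28694 <1
  x=-1.445: |R|=0.12102 <1
  x=-1.363: |R|=0.07104 <1
  x=-3.874: |R|=1.18278 >1
  x=-3.697: |R|=1.12545 >1
Stable set (-3.3333, 0).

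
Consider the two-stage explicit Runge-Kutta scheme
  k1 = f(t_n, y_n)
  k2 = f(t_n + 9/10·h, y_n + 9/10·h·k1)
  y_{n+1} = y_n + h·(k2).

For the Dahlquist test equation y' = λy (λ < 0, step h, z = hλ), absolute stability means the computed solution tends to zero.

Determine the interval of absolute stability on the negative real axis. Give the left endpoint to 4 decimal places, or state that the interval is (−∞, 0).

z∈(-1.1111,0).

With y'=λy (z=hλ):
  k1=λy_n ⇒ h·k1=z·y_n;  k2=λ(1+9/10z)y_n ⇒ h·k2=z(1+9/10z)y_n
  y_{n+1}/y_n = 1 + z(1+9/10z) = 1 + z + 9/10z²
  R(z) = 1 + z + 9/10z².

Need |R(x)|<1, x<0.
x=-1.49: |R|=1.5081
R=1: x+9/10x²=0 ⇒ x=−10/9=-1.1111; min R=1−1/(4·9/10)=0.7222>−1
Confirm numerically:
  x=-0.789: |R|=0.77127 <1
  x=-0.512: |R|=0.72393 <1
  x=-0.487: |R|=0.72645 <1
  x=-0.458: |R|=0.73079 <1
  x=-1.456: |R|=1.45194 >1
  x=-1.253: |R|=1.16001 >1
Interval (-1.1111, 0).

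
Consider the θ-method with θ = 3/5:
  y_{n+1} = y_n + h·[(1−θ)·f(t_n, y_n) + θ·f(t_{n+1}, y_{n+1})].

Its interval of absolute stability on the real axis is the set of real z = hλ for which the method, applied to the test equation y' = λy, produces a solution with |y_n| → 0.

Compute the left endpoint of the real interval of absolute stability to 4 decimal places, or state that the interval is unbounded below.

(−∞, 0) — no finite endpoint.

Set f=λy, z=hλ:
  y_{n+1} = y_n + z·[2/5·y_n + 3/5·y_{n+1}] ⇒ (1 − 3/5z)y_{n+1} = (1 + 2/5z)y_n
  R(z) = (1 + 2/5z)/(1 − 3/5z).

Solve |R(x)|<1 on ℝ⁻.
x=-0.51: |R|=0.6095
x=-2: |R|=0.0909
x=-10: |R|=0.4286
x=-100: |R|=0.6393
θ=3/5≥1/2 ⇒ |1+2/5x|<|1−3/5x| ∀x<0 ⇒ unbounded interval.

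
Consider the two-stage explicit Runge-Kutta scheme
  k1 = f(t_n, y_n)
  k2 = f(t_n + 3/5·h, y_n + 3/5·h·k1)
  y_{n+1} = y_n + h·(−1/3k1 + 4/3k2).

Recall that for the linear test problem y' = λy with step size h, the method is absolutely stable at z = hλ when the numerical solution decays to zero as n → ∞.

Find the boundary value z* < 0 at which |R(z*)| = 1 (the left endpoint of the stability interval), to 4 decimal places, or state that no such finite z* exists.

z* = -1.2500.

Set f=λy, z=hλ:
  k1=λy_n ⇒ h·k1=z·y_n;  k2=λ(1+3/5z)y_n ⇒ h·k2=z(1+3/5z)y_n
  y_{n+1}/y_n = 1 − 1/3z + 4/3z(1+3/5z) = 1 + z + 4/5z²
  Hence R(z) = 1 + z + 4/5z².

Need |R(x)|<1, x<0.
x=-1.37: |R|=1.1315
R=1: x+4/5x²=0 ⇒ x=−5/4=-1.2500; min R=1−1/(4·4/5)=0.6875>−1
Confirm numerically:
  x=-1.034: |R|=0.82132 <1
  x=-0.894: |R|=0.74539 <1
  x=-0.829: |R|=0.72079 <1
  x=-0.539: |R|=0.69342 <1
  x=-1.573: |R|=1.40646 >1
  x=-1.385: |R|=1.14958 >1
  x=-1.348: |R|=1.10568 >1
So |R|<1 on (-1.2500, 0).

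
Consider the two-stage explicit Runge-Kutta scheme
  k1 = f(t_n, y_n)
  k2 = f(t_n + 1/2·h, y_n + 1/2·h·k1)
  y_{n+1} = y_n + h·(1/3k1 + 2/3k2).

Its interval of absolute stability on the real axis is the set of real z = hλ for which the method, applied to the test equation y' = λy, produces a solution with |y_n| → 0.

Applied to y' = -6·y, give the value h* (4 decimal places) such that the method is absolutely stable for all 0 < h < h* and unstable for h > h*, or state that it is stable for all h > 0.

(-3.0000,0); λ=-6 ⇒ h* = (3)/6 = 0.5000.

On y'=λy, z=hλ:
  k1=λy_n ⇒ h·k1=z·y_n;  k2=λ(1+1/2z)y_n ⇒ h·k2=z(1+1/2z)y_n
  y_{n+1}/y_n = 1 + 1/3z + 2/3z(1+1/2z) = 1 + z + 1/3z²
  so R(z) = 1 + z + 1/3z².

Boundary: |R(x)|=1, x<0.
x=-1.75: |R|=0.2708
R=1: x+1/3x²=0 ⇒ x=−3=-3.0000; min R=1−1/(4·1/3)=0.2500>−1
Confirm numerically:
  x=-2.597: |R|=0.65114 <1
  x=-1.692: |R|=0.26229 <1
  x=-1.661: |R|=0.25864 <1
  x=-1.261: |R|=0.26904 <1
  x=-3.230: |R|=1.24763 >1
  x=-3.186: |R|=1.19753 >1
  x=-3.084: |R|=1.08635 >1
Interval (-3.0000, 0).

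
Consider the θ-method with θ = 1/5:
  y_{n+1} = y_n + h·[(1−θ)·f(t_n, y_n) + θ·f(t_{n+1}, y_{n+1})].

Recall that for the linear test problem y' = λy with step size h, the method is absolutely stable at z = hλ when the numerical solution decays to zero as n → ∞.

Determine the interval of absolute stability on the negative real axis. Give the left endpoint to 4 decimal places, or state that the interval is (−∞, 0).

(-3.3333, 0).

Test eqn y'=λy, z=hλ:
  y_{n+1} = y_n + z·[4/5·y_n + 1/5·y_{n+1}] ⇒ (1 − 1/5z)y_{n+1} = (1 + 4/5z)y_n
  ⇒ R(z) = (1 + 4/5z)/(1 − 1/5z).

Find x<0 with |R(x)|<1.
x=-0.32: |R|=0.6992
R=−1: 1+4/5x = −1+1/5x ⇒ -3/5x=2 ⇒ x=2/(-3/5)=-3.3333
Confirm numerically:
  x=-2.216: |R|=0.53548 <1
  x=-2.138: |R|=0.49762 <1
  x=-2.057: |R|=0.45742 <1
  x=-1.947: |R|=0.40132 <1
  x=-3.906: |R|=1.19290 >1
  x=-3.782: |R|=1.15327 >1
Stable set (-3.3333, 0).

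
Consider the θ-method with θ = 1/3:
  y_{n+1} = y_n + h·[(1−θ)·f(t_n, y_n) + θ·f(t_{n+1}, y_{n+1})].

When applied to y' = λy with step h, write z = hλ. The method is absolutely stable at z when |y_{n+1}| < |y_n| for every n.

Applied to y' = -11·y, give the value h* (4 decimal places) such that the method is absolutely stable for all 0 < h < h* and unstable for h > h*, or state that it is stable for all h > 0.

(-6.0000,0); λ=-11 ⇒ h* = (6)/11 = 0.5455.

With y'=λy (z=hλ):
  y_{n+1} = y_n + z·[2/3·y_n + 1/3·y_{n+1}] ⇒ (1 − 1/3z)y_{n+1} = (1 + 2/3z)y_n
  ⇒ R(z) = (1 + 2/3z)/(1 − 1/3z).

Boundary: |R(x)|=1, x<0.
x=-1.74: |R|=0.1013
R=−1: 1+2/3x = −1+1/3x ⇒ -1/3x=2 ⇒ x=2/(-1/3)=-6.0000
Confirm numerically:
  x=-5.460: |R|=0.93617 <1
  x=-3.906: |R|=0.69679 <1
  x=-3.786: |R|=0.67374 <1
  x=-2.473: |R|=0.35556 <1
  x=-6.329: |R|=1.03527 >1
  x=-6.092: |R|=1.01012 >1
  x=-6.072: |R|=1.00794 >1
Stable set (-6.0000, 0).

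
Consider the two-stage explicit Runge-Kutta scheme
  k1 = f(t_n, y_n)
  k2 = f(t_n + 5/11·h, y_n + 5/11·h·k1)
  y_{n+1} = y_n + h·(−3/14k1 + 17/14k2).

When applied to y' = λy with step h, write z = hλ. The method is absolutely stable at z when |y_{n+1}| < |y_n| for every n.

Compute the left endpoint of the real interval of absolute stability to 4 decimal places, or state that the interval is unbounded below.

On y'=λy, z=hλ:
  k1=λy_n ⇒ h·k1=z·y_n;  k2=λ(1+5/11z)y_n ⇒ h·k2=z(1+5/11z)y_n
  y_{n+1}/y_n = 1 − 3/14z + 17/14z(1+5/11z) = 1 + z + 85/154z²
  so R(z) = 1 + z + 85/154z².

Boundary: |R(x)|=1, x<0.
x=-0.64: |R|=0.5861
R=1: x+85/154x²=0 ⇒ x=−154/85=-1.8118; min R=1−1/(4·85/154)=0.5471>−1
Confirm numerically:
  x=-1.502: |R|=0.74320 <1
  x=-1.460: |R|=0.71653 <1
  x=-1.337: |R|=0.64965 <1
  x=-1.063: |R|=0.56068 <1
  x=-2.086: |R|=1.31574 >1
  x=-1.965: |R|=1.16620 >1
Interval (-1.8118, 0).

z* = -1.8118.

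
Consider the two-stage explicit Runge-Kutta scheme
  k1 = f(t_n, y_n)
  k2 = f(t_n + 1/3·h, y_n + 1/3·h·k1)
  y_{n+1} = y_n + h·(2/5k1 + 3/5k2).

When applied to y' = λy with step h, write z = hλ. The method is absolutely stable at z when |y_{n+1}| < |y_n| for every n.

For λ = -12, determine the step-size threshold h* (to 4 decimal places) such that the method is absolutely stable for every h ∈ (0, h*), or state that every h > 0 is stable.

With y'=λy (z=hλ):
  k1=λy_n ⇒ h·k1=z·y_n;  k2=λ(1+1/3z)y_n ⇒ h·k2=z(1+1/3z)y_n
  y_{n+1}/y_n = 1 + 2/5z + 3/5z(1+1/3z) = 1 + z + 1/5z²
  so R(z) = 1 + z + 1/5z².

Need |R(x)|<1, x<0.
x=-1.12: |R|=0.1309
R=1: x+1/5x²=0 ⇒ x=−5=-5.0000; min R=1−1/(4·1/5)=-0.2500>−1
Confirm numerically:
  x=-3.709: |R|=0.04234 <1
  x=-3.522: |R|=0.04110 <1
  x=-2.759: |R|=0.23658 <1
  x=-5.507: |R|=1.55841 >1
  x=-5.199: |R|=1.20692 >1
  x=-5.095: |R|=1.09680 >1
Stable set (-5.0000, 0).

(-5.0000,0); λ=-12 ⇒ h* = (5)/12 = 0.4167.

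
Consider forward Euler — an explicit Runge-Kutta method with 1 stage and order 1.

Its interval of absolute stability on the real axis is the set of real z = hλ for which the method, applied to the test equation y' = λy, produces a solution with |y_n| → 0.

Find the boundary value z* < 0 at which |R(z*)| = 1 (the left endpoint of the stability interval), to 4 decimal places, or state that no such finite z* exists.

Test eqn y'=λy, z=hλ:
  order 1, 1-stage ⇒ R(z)=1+z
  (e.g. R(-0.55)=0.45000, |R|=0.45000)

Need |R(x)|<1, x<0.
x=-0.55: |R|=0.4500
|R(-1.48)|=0.4800 |R(-1.43)|=0.4300 |R(-1.09)|=0.0900
Bisect:
  x_lo=-2.7569 |R|=1.7569  x_hi=-0.2940 |R|=0.7060
  mid=-1.52548 |R|=0.52548 →hi
  mid=-2.14120 |R|=1.14120 →lo
  mid=-1.83334 |R|=0.83334 →hi
  mid=-1.98727 |R|=0.98727 →hi
  mid=-2.06424 |R|=1.06424 →lo
  mid=-2.02575 |R|=1.02575 →lo
  mid=-2.00651 |R|=1.00651 →lo
  mid=-1.99689 |R|=0.99689 →hi
  ...
  [-2.00005,-1.99990] ⇒ x*=-2.0000
Stable set (-2.0000, 0).

left endpoint -2.0000.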